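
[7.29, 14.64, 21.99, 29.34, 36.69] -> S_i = 7.29 + 7.35*i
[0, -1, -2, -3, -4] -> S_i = 0 + -1*i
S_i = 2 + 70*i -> [2, 72, 142, 212, 282]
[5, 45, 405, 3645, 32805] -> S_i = 5*9^i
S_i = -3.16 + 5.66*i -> [-3.16, 2.5, 8.16, 13.82, 19.48]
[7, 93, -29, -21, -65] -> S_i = Random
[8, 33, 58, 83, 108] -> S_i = 8 + 25*i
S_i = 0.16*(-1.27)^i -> [0.16, -0.2, 0.26, -0.33, 0.42]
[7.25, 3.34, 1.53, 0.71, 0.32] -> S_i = 7.25*0.46^i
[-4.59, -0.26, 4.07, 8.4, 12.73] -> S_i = -4.59 + 4.33*i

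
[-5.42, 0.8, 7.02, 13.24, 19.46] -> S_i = -5.42 + 6.22*i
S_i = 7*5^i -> [7, 35, 175, 875, 4375]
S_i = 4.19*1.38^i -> [4.19, 5.78, 7.98, 11.01, 15.2]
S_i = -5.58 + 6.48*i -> [-5.58, 0.9, 7.38, 13.86, 20.34]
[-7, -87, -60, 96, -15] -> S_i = Random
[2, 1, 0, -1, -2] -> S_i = 2 + -1*i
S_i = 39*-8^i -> [39, -312, 2496, -19968, 159744]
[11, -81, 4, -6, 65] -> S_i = Random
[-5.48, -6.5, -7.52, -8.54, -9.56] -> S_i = -5.48 + -1.02*i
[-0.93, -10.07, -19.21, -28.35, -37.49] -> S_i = -0.93 + -9.14*i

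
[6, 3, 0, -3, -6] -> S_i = 6 + -3*i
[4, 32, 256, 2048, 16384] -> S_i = 4*8^i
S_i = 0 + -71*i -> [0, -71, -142, -213, -284]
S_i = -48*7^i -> [-48, -336, -2352, -16464, -115248]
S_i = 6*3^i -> [6, 18, 54, 162, 486]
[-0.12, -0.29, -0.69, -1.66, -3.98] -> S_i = -0.12*2.40^i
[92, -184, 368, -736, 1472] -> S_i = 92*-2^i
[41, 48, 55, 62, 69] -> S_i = 41 + 7*i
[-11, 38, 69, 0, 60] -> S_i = Random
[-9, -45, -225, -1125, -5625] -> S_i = -9*5^i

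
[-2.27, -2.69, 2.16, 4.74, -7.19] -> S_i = Random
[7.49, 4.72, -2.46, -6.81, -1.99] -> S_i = Random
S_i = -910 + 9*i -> [-910, -901, -892, -883, -874]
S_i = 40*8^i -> [40, 320, 2560, 20480, 163840]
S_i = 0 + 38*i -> [0, 38, 76, 114, 152]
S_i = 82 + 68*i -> [82, 150, 218, 286, 354]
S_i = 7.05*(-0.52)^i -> [7.05, -3.67, 1.91, -0.99, 0.52]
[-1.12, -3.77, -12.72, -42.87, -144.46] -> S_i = -1.12*3.37^i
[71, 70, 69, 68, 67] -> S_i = 71 + -1*i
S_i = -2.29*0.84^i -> [-2.29, -1.92, -1.62, -1.36, -1.14]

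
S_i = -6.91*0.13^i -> [-6.91, -0.9, -0.12, -0.02, -0.0]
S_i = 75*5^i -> [75, 375, 1875, 9375, 46875]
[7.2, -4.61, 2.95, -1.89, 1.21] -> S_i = 7.20*(-0.64)^i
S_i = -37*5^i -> [-37, -185, -925, -4625, -23125]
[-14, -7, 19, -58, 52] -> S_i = Random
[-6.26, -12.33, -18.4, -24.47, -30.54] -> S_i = -6.26 + -6.07*i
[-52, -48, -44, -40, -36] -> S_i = -52 + 4*i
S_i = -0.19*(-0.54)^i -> [-0.19, 0.1, -0.06, 0.03, -0.02]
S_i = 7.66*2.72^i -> [7.66, 20.84, 56.67, 154.15, 419.28]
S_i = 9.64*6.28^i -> [9.64, 60.54, 380.19, 2387.57, 14993.93]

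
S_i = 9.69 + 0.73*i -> [9.69, 10.42, 11.15, 11.88, 12.61]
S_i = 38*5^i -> [38, 190, 950, 4750, 23750]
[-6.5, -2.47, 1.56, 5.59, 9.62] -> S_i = -6.50 + 4.03*i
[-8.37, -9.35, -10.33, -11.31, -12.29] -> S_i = -8.37 + -0.98*i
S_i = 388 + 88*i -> [388, 476, 564, 652, 740]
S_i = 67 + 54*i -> [67, 121, 175, 229, 283]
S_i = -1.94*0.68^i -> [-1.94, -1.32, -0.9, -0.61, -0.41]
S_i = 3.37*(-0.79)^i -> [3.37, -2.66, 2.1, -1.66, 1.31]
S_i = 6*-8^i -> [6, -48, 384, -3072, 24576]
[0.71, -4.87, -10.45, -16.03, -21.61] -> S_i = 0.71 + -5.58*i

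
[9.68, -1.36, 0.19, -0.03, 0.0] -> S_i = 9.68*(-0.14)^i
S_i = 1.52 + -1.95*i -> [1.52, -0.43, -2.38, -4.33, -6.28]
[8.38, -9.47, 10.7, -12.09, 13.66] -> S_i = 8.38*(-1.13)^i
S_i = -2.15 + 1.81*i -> [-2.15, -0.34, 1.47, 3.28, 5.09]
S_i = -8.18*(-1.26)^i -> [-8.18, 10.31, -12.99, 16.36, -20.62]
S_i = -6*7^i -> [-6, -42, -294, -2058, -14406]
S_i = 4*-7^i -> [4, -28, 196, -1372, 9604]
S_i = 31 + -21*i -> [31, 10, -11, -32, -53]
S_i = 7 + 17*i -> [7, 24, 41, 58, 75]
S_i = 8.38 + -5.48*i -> [8.38, 2.9, -2.58, -8.06, -13.54]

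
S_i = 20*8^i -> [20, 160, 1280, 10240, 81920]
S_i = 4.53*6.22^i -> [4.53, 28.18, 175.26, 1090.11, 6780.47]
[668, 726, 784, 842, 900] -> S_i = 668 + 58*i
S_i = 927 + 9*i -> [927, 936, 945, 954, 963]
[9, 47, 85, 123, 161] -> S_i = 9 + 38*i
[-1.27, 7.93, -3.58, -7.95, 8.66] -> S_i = Random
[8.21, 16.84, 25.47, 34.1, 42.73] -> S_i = 8.21 + 8.63*i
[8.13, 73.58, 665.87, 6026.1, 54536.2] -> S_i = 8.13*9.05^i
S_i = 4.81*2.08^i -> [4.81, 10.0, 20.81, 43.28, 90.03]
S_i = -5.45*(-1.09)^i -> [-5.45, 5.94, -6.48, 7.06, -7.69]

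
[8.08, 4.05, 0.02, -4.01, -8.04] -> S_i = 8.08 + -4.03*i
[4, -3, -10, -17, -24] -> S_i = 4 + -7*i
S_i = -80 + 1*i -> [-80, -79, -78, -77, -76]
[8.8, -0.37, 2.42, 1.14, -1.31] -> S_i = Random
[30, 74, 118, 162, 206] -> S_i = 30 + 44*i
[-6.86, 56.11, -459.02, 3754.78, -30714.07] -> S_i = -6.86*(-8.18)^i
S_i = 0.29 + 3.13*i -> [0.29, 3.42, 6.55, 9.68, 12.81]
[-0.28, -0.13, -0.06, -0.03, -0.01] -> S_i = -0.28*0.45^i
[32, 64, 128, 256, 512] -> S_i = 32*2^i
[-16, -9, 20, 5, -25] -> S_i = Random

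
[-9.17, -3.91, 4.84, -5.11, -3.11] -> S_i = Random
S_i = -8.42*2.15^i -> [-8.42, -18.1, -38.92, -83.68, -179.91]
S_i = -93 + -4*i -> [-93, -97, -101, -105, -109]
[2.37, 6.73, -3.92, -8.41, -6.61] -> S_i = Random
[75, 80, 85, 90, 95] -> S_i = 75 + 5*i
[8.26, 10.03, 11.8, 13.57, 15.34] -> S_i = 8.26 + 1.77*i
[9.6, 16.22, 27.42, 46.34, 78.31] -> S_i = 9.60*1.69^i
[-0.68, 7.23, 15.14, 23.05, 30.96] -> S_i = -0.68 + 7.91*i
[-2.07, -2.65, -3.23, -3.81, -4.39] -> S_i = -2.07 + -0.58*i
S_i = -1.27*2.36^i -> [-1.27, -3.0, -7.07, -16.69, -39.4]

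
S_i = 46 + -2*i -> [46, 44, 42, 40, 38]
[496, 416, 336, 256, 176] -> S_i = 496 + -80*i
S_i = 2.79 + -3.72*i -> [2.79, -0.93, -4.65, -8.37, -12.09]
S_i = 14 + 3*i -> [14, 17, 20, 23, 26]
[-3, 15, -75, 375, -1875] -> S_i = -3*-5^i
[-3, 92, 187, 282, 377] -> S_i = -3 + 95*i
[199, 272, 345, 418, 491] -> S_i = 199 + 73*i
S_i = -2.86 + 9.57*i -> [-2.86, 6.71, 16.28, 25.85, 35.42]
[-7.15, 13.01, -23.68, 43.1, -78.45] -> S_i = -7.15*(-1.82)^i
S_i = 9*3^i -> [9, 27, 81, 243, 729]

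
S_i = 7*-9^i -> [7, -63, 567, -5103, 45927]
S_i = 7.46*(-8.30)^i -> [7.46, -61.92, 513.92, -4265.53, 35403.91]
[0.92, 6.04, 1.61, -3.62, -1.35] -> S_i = Random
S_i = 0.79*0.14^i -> [0.79, 0.11, 0.02, 0.0, 0.0]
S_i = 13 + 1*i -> [13, 14, 15, 16, 17]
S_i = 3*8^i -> [3, 24, 192, 1536, 12288]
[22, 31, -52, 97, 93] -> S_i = Random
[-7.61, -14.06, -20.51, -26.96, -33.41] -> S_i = -7.61 + -6.45*i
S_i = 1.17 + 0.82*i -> [1.17, 1.99, 2.81, 3.63, 4.45]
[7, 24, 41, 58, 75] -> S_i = 7 + 17*i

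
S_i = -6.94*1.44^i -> [-6.94, -9.99, -14.39, -20.72, -29.84]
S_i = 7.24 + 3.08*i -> [7.24, 10.32, 13.4, 16.48, 19.56]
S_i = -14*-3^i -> [-14, 42, -126, 378, -1134]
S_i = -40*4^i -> [-40, -160, -640, -2560, -10240]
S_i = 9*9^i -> [9, 81, 729, 6561, 59049]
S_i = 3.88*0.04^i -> [3.88, 0.16, 0.01, 0.0, 0.0]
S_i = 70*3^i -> [70, 210, 630, 1890, 5670]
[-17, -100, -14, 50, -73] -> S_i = Random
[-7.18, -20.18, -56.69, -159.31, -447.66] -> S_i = -7.18*2.81^i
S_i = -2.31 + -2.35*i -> [-2.31, -4.66, -7.01, -9.36, -11.71]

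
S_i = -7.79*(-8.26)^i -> [-7.79, 64.35, -531.49, 4390.13, -36262.49]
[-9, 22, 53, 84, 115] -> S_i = -9 + 31*i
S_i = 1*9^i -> [1, 9, 81, 729, 6561]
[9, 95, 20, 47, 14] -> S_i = Random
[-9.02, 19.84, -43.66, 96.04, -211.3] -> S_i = -9.02*(-2.20)^i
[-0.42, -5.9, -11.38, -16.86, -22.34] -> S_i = -0.42 + -5.48*i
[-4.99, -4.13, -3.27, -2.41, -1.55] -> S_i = -4.99 + 0.86*i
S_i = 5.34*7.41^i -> [5.34, 39.57, 293.21, 2172.68, 16099.56]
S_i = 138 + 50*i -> [138, 188, 238, 288, 338]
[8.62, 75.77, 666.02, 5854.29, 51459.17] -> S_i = 8.62*8.79^i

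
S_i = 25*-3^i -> [25, -75, 225, -675, 2025]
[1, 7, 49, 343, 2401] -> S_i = 1*7^i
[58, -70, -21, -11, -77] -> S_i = Random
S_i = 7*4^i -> [7, 28, 112, 448, 1792]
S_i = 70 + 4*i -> [70, 74, 78, 82, 86]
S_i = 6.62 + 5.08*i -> [6.62, 11.7, 16.78, 21.86, 26.94]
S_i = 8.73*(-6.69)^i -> [8.73, -58.4, 390.72, -2613.92, 17487.14]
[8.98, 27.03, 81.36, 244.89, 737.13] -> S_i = 8.98*3.01^i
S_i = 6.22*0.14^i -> [6.22, 0.87, 0.12, 0.02, 0.0]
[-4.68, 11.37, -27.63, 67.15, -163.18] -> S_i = -4.68*(-2.43)^i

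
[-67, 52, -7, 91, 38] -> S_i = Random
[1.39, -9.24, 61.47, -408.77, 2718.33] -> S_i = 1.39*(-6.65)^i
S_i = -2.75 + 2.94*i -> [-2.75, 0.19, 3.13, 6.07, 9.01]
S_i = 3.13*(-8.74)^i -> [3.13, -27.36, 239.09, -2089.67, 18263.75]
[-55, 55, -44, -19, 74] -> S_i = Random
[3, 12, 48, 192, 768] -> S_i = 3*4^i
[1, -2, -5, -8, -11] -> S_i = 1 + -3*i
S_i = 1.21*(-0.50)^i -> [1.21, -0.6, 0.3, -0.15, 0.08]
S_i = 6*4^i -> [6, 24, 96, 384, 1536]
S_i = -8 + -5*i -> [-8, -13, -18, -23, -28]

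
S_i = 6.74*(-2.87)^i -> [6.74, -19.34, 55.52, -159.33, 457.29]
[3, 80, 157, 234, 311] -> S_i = 3 + 77*i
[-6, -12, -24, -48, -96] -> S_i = -6*2^i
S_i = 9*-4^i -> [9, -36, 144, -576, 2304]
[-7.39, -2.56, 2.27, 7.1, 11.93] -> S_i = -7.39 + 4.83*i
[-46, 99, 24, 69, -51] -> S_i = Random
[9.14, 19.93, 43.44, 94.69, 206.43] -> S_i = 9.14*2.18^i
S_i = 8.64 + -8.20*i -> [8.64, 0.44, -7.76, -15.96, -24.16]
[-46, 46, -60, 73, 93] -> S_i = Random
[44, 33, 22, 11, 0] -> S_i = 44 + -11*i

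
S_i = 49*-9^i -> [49, -441, 3969, -35721, 321489]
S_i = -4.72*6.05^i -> [-4.72, -28.56, -172.76, -1045.22, -6323.59]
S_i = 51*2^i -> [51, 102, 204, 408, 816]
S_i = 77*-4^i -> [77, -308, 1232, -4928, 19712]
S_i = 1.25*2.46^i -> [1.25, 3.08, 7.56, 18.61, 45.78]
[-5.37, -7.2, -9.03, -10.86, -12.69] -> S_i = -5.37 + -1.83*i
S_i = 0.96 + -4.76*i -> [0.96, -3.8, -8.56, -13.32, -18.08]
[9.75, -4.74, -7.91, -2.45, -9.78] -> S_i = Random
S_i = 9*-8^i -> [9, -72, 576, -4608, 36864]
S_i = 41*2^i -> [41, 82, 164, 328, 656]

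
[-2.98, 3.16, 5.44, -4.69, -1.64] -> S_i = Random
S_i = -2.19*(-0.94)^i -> [-2.19, 2.06, -1.94, 1.82, -1.71]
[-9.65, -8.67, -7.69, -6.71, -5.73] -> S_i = -9.65 + 0.98*i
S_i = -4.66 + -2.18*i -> [-4.66, -6.84, -9.02, -11.2, -13.38]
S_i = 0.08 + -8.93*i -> [0.08, -8.85, -17.78, -26.71, -35.64]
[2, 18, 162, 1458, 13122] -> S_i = 2*9^i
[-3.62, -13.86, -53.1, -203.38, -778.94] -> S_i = -3.62*3.83^i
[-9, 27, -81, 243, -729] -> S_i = -9*-3^i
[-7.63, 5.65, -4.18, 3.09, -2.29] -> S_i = -7.63*(-0.74)^i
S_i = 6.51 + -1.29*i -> [6.51, 5.22, 3.93, 2.64, 1.35]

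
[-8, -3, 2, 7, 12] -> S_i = -8 + 5*i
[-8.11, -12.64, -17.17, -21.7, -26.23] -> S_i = -8.11 + -4.53*i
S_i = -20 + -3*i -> [-20, -23, -26, -29, -32]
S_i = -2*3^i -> [-2, -6, -18, -54, -162]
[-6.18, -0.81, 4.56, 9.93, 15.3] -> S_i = -6.18 + 5.37*i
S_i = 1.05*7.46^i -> [1.05, 7.83, 58.43, 435.92, 3251.96]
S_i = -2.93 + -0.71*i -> [-2.93, -3.64, -4.35, -5.06, -5.77]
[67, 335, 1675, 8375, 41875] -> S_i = 67*5^i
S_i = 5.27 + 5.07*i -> [5.27, 10.34, 15.41, 20.48, 25.55]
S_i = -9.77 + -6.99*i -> [-9.77, -16.76, -23.75, -30.74, -37.73]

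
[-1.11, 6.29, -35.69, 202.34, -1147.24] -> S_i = -1.11*(-5.67)^i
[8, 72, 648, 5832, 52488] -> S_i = 8*9^i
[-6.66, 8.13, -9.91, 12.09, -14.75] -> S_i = -6.66*(-1.22)^i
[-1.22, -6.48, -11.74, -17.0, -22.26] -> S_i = -1.22 + -5.26*i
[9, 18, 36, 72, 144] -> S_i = 9*2^i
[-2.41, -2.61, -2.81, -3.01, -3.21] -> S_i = -2.41 + -0.20*i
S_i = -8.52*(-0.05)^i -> [-8.52, 0.43, -0.02, 0.0, -0.0]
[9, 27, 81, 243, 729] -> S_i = 9*3^i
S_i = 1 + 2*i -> [1, 3, 5, 7, 9]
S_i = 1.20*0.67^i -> [1.2, 0.8, 0.54, 0.36, 0.24]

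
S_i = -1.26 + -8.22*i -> [-1.26, -9.48, -17.7, -25.92, -34.14]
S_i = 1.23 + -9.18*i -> [1.23, -7.95, -17.13, -26.31, -35.49]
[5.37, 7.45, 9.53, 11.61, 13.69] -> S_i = 5.37 + 2.08*i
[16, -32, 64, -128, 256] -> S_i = 16*-2^i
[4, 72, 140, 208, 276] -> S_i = 4 + 68*i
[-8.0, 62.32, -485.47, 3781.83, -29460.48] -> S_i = -8.00*(-7.79)^i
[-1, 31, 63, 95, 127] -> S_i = -1 + 32*i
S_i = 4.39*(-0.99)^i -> [4.39, -4.35, 4.3, -4.26, 4.22]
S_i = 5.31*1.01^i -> [5.31, 5.36, 5.42, 5.47, 5.53]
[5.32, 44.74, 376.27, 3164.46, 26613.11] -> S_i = 5.32*8.41^i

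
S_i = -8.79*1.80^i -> [-8.79, -15.82, -28.48, -51.26, -92.27]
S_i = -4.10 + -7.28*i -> [-4.1, -11.38, -18.66, -25.94, -33.22]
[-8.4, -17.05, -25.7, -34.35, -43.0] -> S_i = -8.40 + -8.65*i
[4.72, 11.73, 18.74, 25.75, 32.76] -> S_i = 4.72 + 7.01*i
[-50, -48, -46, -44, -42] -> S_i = -50 + 2*i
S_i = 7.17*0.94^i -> [7.17, 6.74, 6.34, 5.96, 5.6]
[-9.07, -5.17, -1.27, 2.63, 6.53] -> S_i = -9.07 + 3.90*i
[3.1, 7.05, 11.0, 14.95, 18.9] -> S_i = 3.10 + 3.95*i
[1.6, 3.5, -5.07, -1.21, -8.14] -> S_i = Random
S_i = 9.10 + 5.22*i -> [9.1, 14.32, 19.54, 24.76, 29.98]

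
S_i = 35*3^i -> [35, 105, 315, 945, 2835]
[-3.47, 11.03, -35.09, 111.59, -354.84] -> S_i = -3.47*(-3.18)^i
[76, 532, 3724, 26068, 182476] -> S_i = 76*7^i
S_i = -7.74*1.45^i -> [-7.74, -11.22, -16.27, -23.6, -34.21]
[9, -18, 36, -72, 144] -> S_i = 9*-2^i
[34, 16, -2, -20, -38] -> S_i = 34 + -18*i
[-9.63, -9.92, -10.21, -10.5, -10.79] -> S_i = -9.63 + -0.29*i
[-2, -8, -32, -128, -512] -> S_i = -2*4^i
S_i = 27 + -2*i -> [27, 25, 23, 21, 19]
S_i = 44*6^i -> [44, 264, 1584, 9504, 57024]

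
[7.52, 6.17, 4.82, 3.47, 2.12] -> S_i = 7.52 + -1.35*i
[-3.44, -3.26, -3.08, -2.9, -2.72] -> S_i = -3.44 + 0.18*i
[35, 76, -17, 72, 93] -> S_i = Random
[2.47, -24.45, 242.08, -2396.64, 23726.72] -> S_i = 2.47*(-9.90)^i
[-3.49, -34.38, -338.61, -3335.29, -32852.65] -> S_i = -3.49*9.85^i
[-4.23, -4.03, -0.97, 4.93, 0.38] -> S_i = Random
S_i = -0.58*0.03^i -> [-0.58, -0.02, -0.0, -0.0, -0.0]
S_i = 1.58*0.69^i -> [1.58, 1.09, 0.75, 0.52, 0.36]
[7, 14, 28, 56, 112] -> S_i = 7*2^i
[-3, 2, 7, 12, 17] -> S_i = -3 + 5*i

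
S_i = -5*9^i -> [-5, -45, -405, -3645, -32805]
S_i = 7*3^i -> [7, 21, 63, 189, 567]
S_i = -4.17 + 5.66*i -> [-4.17, 1.49, 7.15, 12.81, 18.47]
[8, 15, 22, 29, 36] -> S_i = 8 + 7*i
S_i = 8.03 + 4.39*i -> [8.03, 12.42, 16.81, 21.2, 25.59]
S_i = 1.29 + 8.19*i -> [1.29, 9.48, 17.67, 25.86, 34.05]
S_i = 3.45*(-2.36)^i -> [3.45, -8.14, 19.22, -45.35, 107.02]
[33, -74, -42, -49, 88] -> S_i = Random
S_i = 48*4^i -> [48, 192, 768, 3072, 12288]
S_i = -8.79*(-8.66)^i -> [-8.79, 76.12, -659.21, 5708.77, -49437.95]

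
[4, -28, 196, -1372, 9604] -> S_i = 4*-7^i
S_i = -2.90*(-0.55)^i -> [-2.9, 1.6, -0.88, 0.48, -0.27]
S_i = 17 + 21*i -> [17, 38, 59, 80, 101]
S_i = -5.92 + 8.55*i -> [-5.92, 2.63, 11.18, 19.73, 28.28]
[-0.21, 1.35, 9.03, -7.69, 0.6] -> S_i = Random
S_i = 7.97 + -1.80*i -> [7.97, 6.17, 4.37, 2.57, 0.77]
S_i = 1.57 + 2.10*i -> [1.57, 3.67, 5.77, 7.87, 9.97]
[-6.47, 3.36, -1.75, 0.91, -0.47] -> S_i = -6.47*(-0.52)^i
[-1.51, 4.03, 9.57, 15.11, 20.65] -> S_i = -1.51 + 5.54*i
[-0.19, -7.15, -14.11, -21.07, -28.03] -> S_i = -0.19 + -6.96*i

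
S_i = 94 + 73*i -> [94, 167, 240, 313, 386]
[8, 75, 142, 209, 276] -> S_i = 8 + 67*i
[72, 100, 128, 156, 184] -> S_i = 72 + 28*i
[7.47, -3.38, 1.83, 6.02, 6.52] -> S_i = Random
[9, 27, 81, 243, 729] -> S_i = 9*3^i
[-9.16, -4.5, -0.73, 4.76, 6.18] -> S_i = Random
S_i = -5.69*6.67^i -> [-5.69, -37.95, -253.14, -1688.46, -11262.0]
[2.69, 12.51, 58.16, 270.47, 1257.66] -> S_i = 2.69*4.65^i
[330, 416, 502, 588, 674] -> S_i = 330 + 86*i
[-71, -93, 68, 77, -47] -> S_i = Random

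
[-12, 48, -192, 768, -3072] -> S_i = -12*-4^i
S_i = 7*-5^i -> [7, -35, 175, -875, 4375]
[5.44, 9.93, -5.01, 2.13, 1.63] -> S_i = Random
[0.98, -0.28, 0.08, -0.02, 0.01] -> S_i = 0.98*(-0.29)^i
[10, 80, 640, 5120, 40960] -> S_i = 10*8^i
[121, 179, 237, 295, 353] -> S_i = 121 + 58*i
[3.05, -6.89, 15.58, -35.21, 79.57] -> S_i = 3.05*(-2.26)^i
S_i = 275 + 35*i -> [275, 310, 345, 380, 415]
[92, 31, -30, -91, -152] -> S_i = 92 + -61*i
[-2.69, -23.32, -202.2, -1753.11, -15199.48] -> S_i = -2.69*8.67^i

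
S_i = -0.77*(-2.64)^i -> [-0.77, 2.03, -5.37, 14.17, -37.4]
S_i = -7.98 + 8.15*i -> [-7.98, 0.17, 8.32, 16.47, 24.62]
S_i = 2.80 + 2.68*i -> [2.8, 5.48, 8.16, 10.84, 13.52]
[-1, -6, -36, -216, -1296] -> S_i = -1*6^i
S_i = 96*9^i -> [96, 864, 7776, 69984, 629856]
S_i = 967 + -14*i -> [967, 953, 939, 925, 911]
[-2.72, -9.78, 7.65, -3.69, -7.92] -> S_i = Random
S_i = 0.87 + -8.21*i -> [0.87, -7.34, -15.55, -23.76, -31.97]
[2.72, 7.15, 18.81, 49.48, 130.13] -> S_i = 2.72*2.63^i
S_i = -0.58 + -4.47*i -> [-0.58, -5.05, -9.52, -13.99, -18.46]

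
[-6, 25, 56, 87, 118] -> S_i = -6 + 31*i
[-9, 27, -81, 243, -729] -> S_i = -9*-3^i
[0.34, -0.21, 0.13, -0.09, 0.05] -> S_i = 0.34*(-0.63)^i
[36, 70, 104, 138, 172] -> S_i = 36 + 34*i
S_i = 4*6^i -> [4, 24, 144, 864, 5184]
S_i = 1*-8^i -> [1, -8, 64, -512, 4096]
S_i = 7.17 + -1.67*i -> [7.17, 5.5, 3.83, 2.16, 0.49]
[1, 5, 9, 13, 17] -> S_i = 1 + 4*i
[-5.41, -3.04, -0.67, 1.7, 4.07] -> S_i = -5.41 + 2.37*i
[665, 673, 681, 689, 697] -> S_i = 665 + 8*i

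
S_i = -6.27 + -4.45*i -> [-6.27, -10.72, -15.17, -19.62, -24.07]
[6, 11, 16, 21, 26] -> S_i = 6 + 5*i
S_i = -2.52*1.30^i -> [-2.52, -3.28, -4.26, -5.54, -7.2]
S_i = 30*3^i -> [30, 90, 270, 810, 2430]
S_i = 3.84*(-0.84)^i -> [3.84, -3.23, 2.71, -2.28, 1.91]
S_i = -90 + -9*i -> [-90, -99, -108, -117, -126]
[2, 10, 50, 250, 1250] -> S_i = 2*5^i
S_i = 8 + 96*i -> [8, 104, 200, 296, 392]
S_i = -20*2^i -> [-20, -40, -80, -160, -320]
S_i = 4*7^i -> [4, 28, 196, 1372, 9604]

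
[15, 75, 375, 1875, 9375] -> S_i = 15*5^i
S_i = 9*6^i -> [9, 54, 324, 1944, 11664]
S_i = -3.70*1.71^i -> [-3.7, -6.33, -10.82, -18.5, -31.64]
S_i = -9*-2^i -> [-9, 18, -36, 72, -144]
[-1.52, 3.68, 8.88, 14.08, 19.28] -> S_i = -1.52 + 5.20*i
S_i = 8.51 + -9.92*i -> [8.51, -1.41, -11.33, -21.25, -31.17]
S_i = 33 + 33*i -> [33, 66, 99, 132, 165]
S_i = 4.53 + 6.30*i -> [4.53, 10.83, 17.13, 23.43, 29.73]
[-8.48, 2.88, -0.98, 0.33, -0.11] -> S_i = -8.48*(-0.34)^i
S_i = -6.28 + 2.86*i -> [-6.28, -3.42, -0.56, 2.3, 5.16]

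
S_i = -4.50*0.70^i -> [-4.5, -3.15, -2.2, -1.54, -1.08]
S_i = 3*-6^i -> [3, -18, 108, -648, 3888]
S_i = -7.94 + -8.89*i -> [-7.94, -16.83, -25.72, -34.61, -43.5]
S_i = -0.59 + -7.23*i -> [-0.59, -7.82, -15.05, -22.28, -29.51]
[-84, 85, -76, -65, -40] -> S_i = Random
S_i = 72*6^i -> [72, 432, 2592, 15552, 93312]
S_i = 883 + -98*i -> [883, 785, 687, 589, 491]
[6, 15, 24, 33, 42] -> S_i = 6 + 9*i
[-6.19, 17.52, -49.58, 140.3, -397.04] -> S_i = -6.19*(-2.83)^i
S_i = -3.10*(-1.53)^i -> [-3.1, 4.74, -7.26, 11.1, -16.99]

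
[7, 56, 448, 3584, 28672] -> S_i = 7*8^i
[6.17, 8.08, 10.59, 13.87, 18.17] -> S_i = 6.17*1.31^i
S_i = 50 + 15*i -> [50, 65, 80, 95, 110]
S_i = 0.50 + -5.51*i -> [0.5, -5.01, -10.52, -16.03, -21.54]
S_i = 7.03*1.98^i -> [7.03, 13.92, 27.56, 54.57, 108.05]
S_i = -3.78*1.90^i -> [-3.78, -7.18, -13.65, -25.93, -49.26]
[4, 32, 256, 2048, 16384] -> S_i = 4*8^i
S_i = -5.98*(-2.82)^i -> [-5.98, 16.86, -47.56, 134.11, -378.18]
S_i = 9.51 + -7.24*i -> [9.51, 2.27, -4.97, -12.21, -19.45]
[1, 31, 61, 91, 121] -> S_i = 1 + 30*i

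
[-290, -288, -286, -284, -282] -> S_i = -290 + 2*i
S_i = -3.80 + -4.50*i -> [-3.8, -8.3, -12.8, -17.3, -21.8]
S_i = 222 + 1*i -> [222, 223, 224, 225, 226]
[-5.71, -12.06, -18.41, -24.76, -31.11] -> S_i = -5.71 + -6.35*i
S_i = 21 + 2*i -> [21, 23, 25, 27, 29]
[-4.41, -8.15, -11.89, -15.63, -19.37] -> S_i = -4.41 + -3.74*i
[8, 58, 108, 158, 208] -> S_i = 8 + 50*i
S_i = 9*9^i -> [9, 81, 729, 6561, 59049]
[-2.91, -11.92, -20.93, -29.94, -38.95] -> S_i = -2.91 + -9.01*i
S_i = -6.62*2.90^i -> [-6.62, -19.2, -55.67, -161.46, -468.22]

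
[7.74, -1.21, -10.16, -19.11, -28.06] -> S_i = 7.74 + -8.95*i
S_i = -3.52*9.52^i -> [-3.52, -33.51, -319.02, -3037.06, -28912.82]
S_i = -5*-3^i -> [-5, 15, -45, 135, -405]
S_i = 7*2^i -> [7, 14, 28, 56, 112]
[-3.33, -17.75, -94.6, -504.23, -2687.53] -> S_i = -3.33*5.33^i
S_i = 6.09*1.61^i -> [6.09, 9.8, 15.79, 25.42, 40.92]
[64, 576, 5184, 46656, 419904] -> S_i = 64*9^i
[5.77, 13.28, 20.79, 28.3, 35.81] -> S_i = 5.77 + 7.51*i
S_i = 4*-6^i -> [4, -24, 144, -864, 5184]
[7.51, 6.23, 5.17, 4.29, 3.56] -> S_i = 7.51*0.83^i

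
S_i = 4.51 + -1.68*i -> [4.51, 2.83, 1.15, -0.53, -2.21]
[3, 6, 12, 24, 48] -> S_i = 3*2^i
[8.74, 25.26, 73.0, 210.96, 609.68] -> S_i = 8.74*2.89^i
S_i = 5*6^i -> [5, 30, 180, 1080, 6480]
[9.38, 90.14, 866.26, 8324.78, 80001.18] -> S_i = 9.38*9.61^i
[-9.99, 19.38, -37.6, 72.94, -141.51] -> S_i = -9.99*(-1.94)^i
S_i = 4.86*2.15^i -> [4.86, 10.45, 22.47, 48.3, 103.85]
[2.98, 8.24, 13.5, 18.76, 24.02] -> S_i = 2.98 + 5.26*i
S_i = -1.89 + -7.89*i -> [-1.89, -9.78, -17.67, -25.56, -33.45]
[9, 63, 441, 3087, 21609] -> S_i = 9*7^i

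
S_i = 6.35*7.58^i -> [6.35, 48.13, 364.85, 2765.55, 20962.86]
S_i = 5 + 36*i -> [5, 41, 77, 113, 149]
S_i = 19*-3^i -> [19, -57, 171, -513, 1539]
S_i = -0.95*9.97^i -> [-0.95, -9.47, -94.43, -941.48, -9386.51]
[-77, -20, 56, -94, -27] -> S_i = Random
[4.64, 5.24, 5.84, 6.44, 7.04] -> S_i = 4.64 + 0.60*i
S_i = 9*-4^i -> [9, -36, 144, -576, 2304]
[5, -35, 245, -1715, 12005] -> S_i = 5*-7^i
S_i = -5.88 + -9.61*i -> [-5.88, -15.49, -25.1, -34.71, -44.32]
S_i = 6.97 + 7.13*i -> [6.97, 14.1, 21.23, 28.36, 35.49]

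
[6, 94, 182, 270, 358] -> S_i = 6 + 88*i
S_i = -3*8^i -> [-3, -24, -192, -1536, -12288]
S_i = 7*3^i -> [7, 21, 63, 189, 567]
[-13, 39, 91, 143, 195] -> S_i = -13 + 52*i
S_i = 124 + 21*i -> [124, 145, 166, 187, 208]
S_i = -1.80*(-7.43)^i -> [-1.8, 13.37, -99.37, 738.31, -5485.65]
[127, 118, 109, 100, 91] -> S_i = 127 + -9*i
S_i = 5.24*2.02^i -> [5.24, 10.58, 21.38, 43.19, 87.24]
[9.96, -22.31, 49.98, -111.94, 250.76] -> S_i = 9.96*(-2.24)^i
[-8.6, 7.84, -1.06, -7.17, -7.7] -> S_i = Random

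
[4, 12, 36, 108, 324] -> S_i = 4*3^i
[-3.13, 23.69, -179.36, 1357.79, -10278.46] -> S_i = -3.13*(-7.57)^i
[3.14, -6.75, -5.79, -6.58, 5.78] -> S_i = Random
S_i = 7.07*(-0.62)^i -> [7.07, -4.38, 2.72, -1.68, 1.04]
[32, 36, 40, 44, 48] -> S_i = 32 + 4*i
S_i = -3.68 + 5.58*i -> [-3.68, 1.9, 7.48, 13.06, 18.64]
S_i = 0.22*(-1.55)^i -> [0.22, -0.34, 0.53, -0.82, 1.27]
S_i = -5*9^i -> [-5, -45, -405, -3645, -32805]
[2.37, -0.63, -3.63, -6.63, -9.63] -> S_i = 2.37 + -3.00*i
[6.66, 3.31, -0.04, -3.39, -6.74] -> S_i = 6.66 + -3.35*i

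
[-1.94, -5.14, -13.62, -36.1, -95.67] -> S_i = -1.94*2.65^i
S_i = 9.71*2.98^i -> [9.71, 28.94, 86.23, 256.96, 765.75]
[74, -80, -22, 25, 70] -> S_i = Random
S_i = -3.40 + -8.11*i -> [-3.4, -11.51, -19.62, -27.73, -35.84]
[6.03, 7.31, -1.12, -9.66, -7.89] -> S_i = Random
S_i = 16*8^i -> [16, 128, 1024, 8192, 65536]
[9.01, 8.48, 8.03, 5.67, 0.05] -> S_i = Random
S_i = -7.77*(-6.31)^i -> [-7.77, 49.03, -309.37, 1952.13, -12317.95]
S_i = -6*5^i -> [-6, -30, -150, -750, -3750]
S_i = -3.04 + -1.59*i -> [-3.04, -4.63, -6.22, -7.81, -9.4]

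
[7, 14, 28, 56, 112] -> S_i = 7*2^i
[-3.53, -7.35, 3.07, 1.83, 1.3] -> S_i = Random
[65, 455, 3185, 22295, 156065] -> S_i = 65*7^i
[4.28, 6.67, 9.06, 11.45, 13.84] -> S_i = 4.28 + 2.39*i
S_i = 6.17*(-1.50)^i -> [6.17, -9.25, 13.88, -20.82, 31.24]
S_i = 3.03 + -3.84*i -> [3.03, -0.81, -4.65, -8.49, -12.33]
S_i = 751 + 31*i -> [751, 782, 813, 844, 875]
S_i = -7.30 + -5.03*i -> [-7.3, -12.33, -17.36, -22.39, -27.42]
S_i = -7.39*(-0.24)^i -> [-7.39, 1.77, -0.43, 0.1, -0.02]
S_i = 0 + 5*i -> [0, 5, 10, 15, 20]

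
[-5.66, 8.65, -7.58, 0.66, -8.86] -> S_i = Random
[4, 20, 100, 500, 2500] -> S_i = 4*5^i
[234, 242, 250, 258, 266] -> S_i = 234 + 8*i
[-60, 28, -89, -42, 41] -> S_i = Random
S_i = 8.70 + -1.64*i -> [8.7, 7.06, 5.42, 3.78, 2.14]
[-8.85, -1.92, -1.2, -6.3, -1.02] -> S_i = Random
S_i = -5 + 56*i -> [-5, 51, 107, 163, 219]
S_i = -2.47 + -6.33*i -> [-2.47, -8.8, -15.13, -21.46, -27.79]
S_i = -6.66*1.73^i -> [-6.66, -11.52, -19.93, -34.48, -59.66]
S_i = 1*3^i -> [1, 3, 9, 27, 81]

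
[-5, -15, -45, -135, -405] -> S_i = -5*3^i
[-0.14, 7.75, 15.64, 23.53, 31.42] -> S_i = -0.14 + 7.89*i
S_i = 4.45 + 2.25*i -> [4.45, 6.7, 8.95, 11.2, 13.45]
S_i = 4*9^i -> [4, 36, 324, 2916, 26244]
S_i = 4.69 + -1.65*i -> [4.69, 3.04, 1.39, -0.26, -1.91]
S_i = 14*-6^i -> [14, -84, 504, -3024, 18144]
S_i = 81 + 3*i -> [81, 84, 87, 90, 93]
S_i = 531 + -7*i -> [531, 524, 517, 510, 503]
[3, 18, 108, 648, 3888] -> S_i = 3*6^i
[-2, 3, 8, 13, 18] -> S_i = -2 + 5*i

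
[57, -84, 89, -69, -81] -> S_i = Random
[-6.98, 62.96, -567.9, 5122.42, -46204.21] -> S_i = -6.98*(-9.02)^i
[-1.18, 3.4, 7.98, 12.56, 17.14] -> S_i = -1.18 + 4.58*i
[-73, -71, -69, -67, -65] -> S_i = -73 + 2*i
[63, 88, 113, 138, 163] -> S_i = 63 + 25*i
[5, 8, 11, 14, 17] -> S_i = 5 + 3*i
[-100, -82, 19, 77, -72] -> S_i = Random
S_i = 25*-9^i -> [25, -225, 2025, -18225, 164025]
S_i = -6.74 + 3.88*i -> [-6.74, -2.86, 1.02, 4.9, 8.78]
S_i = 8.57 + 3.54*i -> [8.57, 12.11, 15.65, 19.19, 22.73]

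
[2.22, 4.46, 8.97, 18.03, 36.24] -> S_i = 2.22*2.01^i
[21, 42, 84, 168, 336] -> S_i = 21*2^i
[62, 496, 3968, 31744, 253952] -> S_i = 62*8^i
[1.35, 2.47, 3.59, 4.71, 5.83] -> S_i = 1.35 + 1.12*i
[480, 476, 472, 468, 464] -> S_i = 480 + -4*i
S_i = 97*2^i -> [97, 194, 388, 776, 1552]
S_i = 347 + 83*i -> [347, 430, 513, 596, 679]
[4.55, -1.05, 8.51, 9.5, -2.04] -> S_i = Random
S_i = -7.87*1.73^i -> [-7.87, -13.62, -23.55, -40.75, -70.5]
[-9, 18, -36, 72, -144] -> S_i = -9*-2^i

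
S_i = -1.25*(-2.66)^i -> [-1.25, 3.32, -8.84, 23.53, -62.58]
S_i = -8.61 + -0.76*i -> [-8.61, -9.37, -10.13, -10.89, -11.65]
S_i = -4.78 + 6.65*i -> [-4.78, 1.87, 8.52, 15.17, 21.82]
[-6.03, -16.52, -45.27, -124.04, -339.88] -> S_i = -6.03*2.74^i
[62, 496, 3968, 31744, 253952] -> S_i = 62*8^i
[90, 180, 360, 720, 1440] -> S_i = 90*2^i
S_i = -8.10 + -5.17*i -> [-8.1, -13.27, -18.44, -23.61, -28.78]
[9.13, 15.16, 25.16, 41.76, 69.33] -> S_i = 9.13*1.66^i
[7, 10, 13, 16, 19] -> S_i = 7 + 3*i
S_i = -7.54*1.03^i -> [-7.54, -7.77, -8.0, -8.24, -8.49]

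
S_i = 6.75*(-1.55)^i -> [6.75, -10.46, 16.22, -25.14, 38.96]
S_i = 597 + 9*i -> [597, 606, 615, 624, 633]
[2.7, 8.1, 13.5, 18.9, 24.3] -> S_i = 2.70 + 5.40*i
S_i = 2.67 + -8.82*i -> [2.67, -6.15, -14.97, -23.79, -32.61]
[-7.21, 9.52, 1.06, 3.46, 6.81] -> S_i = Random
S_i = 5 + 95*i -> [5, 100, 195, 290, 385]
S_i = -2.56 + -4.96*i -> [-2.56, -7.52, -12.48, -17.44, -22.4]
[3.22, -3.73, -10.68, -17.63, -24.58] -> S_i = 3.22 + -6.95*i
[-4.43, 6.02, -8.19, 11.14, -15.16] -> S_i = -4.43*(-1.36)^i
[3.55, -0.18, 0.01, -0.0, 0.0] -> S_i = 3.55*(-0.05)^i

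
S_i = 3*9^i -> [3, 27, 243, 2187, 19683]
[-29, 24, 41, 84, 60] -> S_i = Random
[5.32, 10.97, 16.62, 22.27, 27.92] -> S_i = 5.32 + 5.65*i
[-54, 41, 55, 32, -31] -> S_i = Random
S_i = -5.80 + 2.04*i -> [-5.8, -3.76, -1.72, 0.32, 2.36]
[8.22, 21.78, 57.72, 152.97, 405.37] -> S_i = 8.22*2.65^i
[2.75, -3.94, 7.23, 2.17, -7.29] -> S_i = Random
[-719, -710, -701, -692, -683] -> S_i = -719 + 9*i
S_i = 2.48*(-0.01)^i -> [2.48, -0.02, 0.0, -0.0, 0.0]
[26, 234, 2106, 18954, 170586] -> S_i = 26*9^i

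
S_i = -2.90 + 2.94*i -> [-2.9, 0.04, 2.98, 5.92, 8.86]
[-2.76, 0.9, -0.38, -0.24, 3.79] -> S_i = Random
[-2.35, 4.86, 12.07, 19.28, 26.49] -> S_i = -2.35 + 7.21*i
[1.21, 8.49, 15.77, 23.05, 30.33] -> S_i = 1.21 + 7.28*i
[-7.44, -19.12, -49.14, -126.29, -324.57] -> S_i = -7.44*2.57^i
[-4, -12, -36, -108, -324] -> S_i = -4*3^i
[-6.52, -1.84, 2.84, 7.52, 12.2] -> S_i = -6.52 + 4.68*i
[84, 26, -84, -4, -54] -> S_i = Random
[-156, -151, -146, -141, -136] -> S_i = -156 + 5*i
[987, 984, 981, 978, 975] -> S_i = 987 + -3*i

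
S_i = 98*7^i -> [98, 686, 4802, 33614, 235298]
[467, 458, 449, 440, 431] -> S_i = 467 + -9*i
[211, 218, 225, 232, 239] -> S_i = 211 + 7*i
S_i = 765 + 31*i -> [765, 796, 827, 858, 889]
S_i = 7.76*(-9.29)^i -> [7.76, -72.09, 669.72, -6221.7, 57799.57]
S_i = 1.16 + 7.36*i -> [1.16, 8.52, 15.88, 23.24, 30.6]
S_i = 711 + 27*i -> [711, 738, 765, 792, 819]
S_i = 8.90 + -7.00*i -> [8.9, 1.9, -5.1, -12.1, -19.1]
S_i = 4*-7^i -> [4, -28, 196, -1372, 9604]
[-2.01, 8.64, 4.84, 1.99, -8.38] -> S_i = Random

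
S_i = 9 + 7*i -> [9, 16, 23, 30, 37]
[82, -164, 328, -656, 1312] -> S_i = 82*-2^i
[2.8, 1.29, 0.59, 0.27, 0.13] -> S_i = 2.80*0.46^i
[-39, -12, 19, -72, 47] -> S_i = Random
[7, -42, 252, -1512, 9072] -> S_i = 7*-6^i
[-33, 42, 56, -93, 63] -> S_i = Random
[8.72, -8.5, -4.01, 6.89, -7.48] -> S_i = Random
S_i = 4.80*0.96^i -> [4.8, 4.61, 4.42, 4.25, 4.08]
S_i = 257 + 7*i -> [257, 264, 271, 278, 285]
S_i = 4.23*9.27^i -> [4.23, 39.21, 363.5, 3369.61, 31236.28]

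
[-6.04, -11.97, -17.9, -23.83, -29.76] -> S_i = -6.04 + -5.93*i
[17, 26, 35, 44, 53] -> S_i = 17 + 9*i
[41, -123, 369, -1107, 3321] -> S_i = 41*-3^i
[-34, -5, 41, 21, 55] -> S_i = Random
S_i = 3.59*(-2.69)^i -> [3.59, -9.66, 25.98, -69.88, 187.98]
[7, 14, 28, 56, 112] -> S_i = 7*2^i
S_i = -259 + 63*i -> [-259, -196, -133, -70, -7]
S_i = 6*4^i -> [6, 24, 96, 384, 1536]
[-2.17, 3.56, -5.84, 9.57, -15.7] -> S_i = -2.17*(-1.64)^i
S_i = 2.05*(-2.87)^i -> [2.05, -5.88, 16.89, -48.46, 139.09]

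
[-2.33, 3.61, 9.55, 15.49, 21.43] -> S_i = -2.33 + 5.94*i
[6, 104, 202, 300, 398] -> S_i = 6 + 98*i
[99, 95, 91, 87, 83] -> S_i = 99 + -4*i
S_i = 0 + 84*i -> [0, 84, 168, 252, 336]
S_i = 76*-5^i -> [76, -380, 1900, -9500, 47500]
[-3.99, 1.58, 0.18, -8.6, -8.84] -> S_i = Random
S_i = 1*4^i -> [1, 4, 16, 64, 256]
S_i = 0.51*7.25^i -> [0.51, 3.7, 26.81, 194.35, 1409.04]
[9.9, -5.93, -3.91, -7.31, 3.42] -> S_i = Random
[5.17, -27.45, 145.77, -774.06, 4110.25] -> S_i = 5.17*(-5.31)^i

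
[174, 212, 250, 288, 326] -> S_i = 174 + 38*i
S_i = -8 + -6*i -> [-8, -14, -20, -26, -32]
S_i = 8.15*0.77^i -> [8.15, 6.28, 4.83, 3.72, 2.86]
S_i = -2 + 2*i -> [-2, 0, 2, 4, 6]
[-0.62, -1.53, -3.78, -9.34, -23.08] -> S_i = -0.62*2.47^i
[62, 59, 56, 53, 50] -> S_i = 62 + -3*i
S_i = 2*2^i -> [2, 4, 8, 16, 32]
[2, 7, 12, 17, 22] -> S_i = 2 + 5*i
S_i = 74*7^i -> [74, 518, 3626, 25382, 177674]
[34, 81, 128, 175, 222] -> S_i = 34 + 47*i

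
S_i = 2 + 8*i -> [2, 10, 18, 26, 34]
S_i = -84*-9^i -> [-84, 756, -6804, 61236, -551124]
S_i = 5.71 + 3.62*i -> [5.71, 9.33, 12.95, 16.57, 20.19]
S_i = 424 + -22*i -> [424, 402, 380, 358, 336]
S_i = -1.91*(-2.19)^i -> [-1.91, 4.18, -9.16, 20.06, -43.93]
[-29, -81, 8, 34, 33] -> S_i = Random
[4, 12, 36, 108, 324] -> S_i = 4*3^i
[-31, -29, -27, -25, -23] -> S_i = -31 + 2*i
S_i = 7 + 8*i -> [7, 15, 23, 31, 39]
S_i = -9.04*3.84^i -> [-9.04, -34.71, -133.3, -511.87, -1965.59]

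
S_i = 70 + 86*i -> [70, 156, 242, 328, 414]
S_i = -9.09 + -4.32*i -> [-9.09, -13.41, -17.73, -22.05, -26.37]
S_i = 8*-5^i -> [8, -40, 200, -1000, 5000]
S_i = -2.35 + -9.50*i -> [-2.35, -11.85, -21.35, -30.85, -40.35]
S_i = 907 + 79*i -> [907, 986, 1065, 1144, 1223]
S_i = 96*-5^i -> [96, -480, 2400, -12000, 60000]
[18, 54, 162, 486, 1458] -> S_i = 18*3^i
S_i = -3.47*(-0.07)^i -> [-3.47, 0.24, -0.02, 0.0, -0.0]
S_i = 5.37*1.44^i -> [5.37, 7.73, 11.14, 16.03, 23.09]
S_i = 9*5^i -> [9, 45, 225, 1125, 5625]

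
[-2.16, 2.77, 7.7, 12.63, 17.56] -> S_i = -2.16 + 4.93*i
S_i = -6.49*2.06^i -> [-6.49, -13.37, -27.54, -56.73, -116.87]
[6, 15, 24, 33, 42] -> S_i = 6 + 9*i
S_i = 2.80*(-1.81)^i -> [2.8, -5.07, 9.17, -16.6, 30.05]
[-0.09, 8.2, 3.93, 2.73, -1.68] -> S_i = Random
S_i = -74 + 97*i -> [-74, 23, 120, 217, 314]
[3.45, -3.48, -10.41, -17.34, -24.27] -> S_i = 3.45 + -6.93*i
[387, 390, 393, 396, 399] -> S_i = 387 + 3*i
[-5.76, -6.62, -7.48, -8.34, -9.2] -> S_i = -5.76 + -0.86*i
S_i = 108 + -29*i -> [108, 79, 50, 21, -8]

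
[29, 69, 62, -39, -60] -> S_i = Random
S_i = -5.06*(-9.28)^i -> [-5.06, 46.96, -435.76, 4043.84, -37526.88]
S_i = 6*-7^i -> [6, -42, 294, -2058, 14406]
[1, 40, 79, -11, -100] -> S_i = Random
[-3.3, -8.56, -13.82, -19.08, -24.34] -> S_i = -3.30 + -5.26*i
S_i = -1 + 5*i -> [-1, 4, 9, 14, 19]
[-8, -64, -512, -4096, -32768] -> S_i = -8*8^i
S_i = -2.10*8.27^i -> [-2.1, -17.37, -143.63, -1187.78, -9822.94]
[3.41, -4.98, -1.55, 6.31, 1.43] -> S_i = Random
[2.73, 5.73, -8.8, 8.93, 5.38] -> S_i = Random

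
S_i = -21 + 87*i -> [-21, 66, 153, 240, 327]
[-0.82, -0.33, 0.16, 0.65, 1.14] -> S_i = -0.82 + 0.49*i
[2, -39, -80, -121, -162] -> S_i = 2 + -41*i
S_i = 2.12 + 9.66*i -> [2.12, 11.78, 21.44, 31.1, 40.76]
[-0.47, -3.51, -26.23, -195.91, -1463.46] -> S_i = -0.47*7.47^i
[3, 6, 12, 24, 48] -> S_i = 3*2^i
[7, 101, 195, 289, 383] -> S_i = 7 + 94*i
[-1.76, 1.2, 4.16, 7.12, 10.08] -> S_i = -1.76 + 2.96*i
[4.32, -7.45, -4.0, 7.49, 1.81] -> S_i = Random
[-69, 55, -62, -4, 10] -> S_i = Random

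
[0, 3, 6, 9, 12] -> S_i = 0 + 3*i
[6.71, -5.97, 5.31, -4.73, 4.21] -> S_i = 6.71*(-0.89)^i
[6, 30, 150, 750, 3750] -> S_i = 6*5^i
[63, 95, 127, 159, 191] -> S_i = 63 + 32*i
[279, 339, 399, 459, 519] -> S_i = 279 + 60*i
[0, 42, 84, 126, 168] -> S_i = 0 + 42*i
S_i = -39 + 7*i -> [-39, -32, -25, -18, -11]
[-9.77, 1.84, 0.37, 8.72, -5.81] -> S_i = Random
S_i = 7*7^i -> [7, 49, 343, 2401, 16807]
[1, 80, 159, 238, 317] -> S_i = 1 + 79*i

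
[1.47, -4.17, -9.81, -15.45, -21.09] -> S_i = 1.47 + -5.64*i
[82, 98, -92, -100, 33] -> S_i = Random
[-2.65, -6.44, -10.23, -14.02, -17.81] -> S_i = -2.65 + -3.79*i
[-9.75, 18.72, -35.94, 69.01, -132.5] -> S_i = -9.75*(-1.92)^i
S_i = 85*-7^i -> [85, -595, 4165, -29155, 204085]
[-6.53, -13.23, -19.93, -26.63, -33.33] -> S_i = -6.53 + -6.70*i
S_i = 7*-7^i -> [7, -49, 343, -2401, 16807]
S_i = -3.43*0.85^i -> [-3.43, -2.92, -2.48, -2.11, -1.79]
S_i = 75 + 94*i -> [75, 169, 263, 357, 451]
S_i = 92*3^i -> [92, 276, 828, 2484, 7452]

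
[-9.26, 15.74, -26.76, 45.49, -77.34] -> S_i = -9.26*(-1.70)^i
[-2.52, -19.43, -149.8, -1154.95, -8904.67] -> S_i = -2.52*7.71^i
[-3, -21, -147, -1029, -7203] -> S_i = -3*7^i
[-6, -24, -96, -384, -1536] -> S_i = -6*4^i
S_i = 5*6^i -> [5, 30, 180, 1080, 6480]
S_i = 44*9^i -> [44, 396, 3564, 32076, 288684]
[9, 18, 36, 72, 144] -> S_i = 9*2^i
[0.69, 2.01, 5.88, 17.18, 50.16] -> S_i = 0.69*2.92^i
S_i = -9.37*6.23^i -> [-9.37, -58.38, -363.68, -2265.71, -14115.35]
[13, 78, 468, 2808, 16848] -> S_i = 13*6^i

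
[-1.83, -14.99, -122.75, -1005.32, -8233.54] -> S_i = -1.83*8.19^i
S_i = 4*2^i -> [4, 8, 16, 32, 64]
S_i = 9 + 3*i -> [9, 12, 15, 18, 21]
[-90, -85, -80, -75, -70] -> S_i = -90 + 5*i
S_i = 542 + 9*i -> [542, 551, 560, 569, 578]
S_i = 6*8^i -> [6, 48, 384, 3072, 24576]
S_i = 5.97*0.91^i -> [5.97, 5.43, 4.94, 4.5, 4.09]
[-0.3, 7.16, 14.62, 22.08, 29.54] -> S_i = -0.30 + 7.46*i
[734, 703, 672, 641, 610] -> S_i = 734 + -31*i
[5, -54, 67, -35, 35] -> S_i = Random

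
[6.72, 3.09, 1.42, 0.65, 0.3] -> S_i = 6.72*0.46^i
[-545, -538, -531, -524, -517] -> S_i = -545 + 7*i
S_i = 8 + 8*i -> [8, 16, 24, 32, 40]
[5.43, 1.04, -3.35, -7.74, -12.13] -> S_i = 5.43 + -4.39*i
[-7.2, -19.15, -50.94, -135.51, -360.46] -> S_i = -7.20*2.66^i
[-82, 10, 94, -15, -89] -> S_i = Random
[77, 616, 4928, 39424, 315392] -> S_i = 77*8^i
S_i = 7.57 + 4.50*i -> [7.57, 12.07, 16.57, 21.07, 25.57]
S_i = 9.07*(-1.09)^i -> [9.07, -9.89, 10.78, -11.75, 12.8]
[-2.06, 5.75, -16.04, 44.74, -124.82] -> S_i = -2.06*(-2.79)^i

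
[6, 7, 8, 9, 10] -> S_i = 6 + 1*i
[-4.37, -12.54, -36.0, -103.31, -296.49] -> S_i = -4.37*2.87^i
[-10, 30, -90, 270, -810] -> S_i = -10*-3^i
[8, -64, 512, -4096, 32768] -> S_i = 8*-8^i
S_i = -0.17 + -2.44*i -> [-0.17, -2.61, -5.05, -7.49, -9.93]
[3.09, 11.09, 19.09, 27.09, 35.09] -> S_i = 3.09 + 8.00*i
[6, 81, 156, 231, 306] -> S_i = 6 + 75*i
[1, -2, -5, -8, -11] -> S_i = 1 + -3*i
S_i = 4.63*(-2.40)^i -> [4.63, -11.11, 26.67, -64.01, 153.61]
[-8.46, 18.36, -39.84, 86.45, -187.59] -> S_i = -8.46*(-2.17)^i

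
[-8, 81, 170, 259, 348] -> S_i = -8 + 89*i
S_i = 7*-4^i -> [7, -28, 112, -448, 1792]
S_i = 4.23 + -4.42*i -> [4.23, -0.19, -4.61, -9.03, -13.45]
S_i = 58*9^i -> [58, 522, 4698, 42282, 380538]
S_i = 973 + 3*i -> [973, 976, 979, 982, 985]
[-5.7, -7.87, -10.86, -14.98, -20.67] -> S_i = -5.70*1.38^i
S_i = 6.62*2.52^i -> [6.62, 16.68, 42.04, 105.94, 266.97]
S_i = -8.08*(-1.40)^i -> [-8.08, 11.31, -15.84, 22.17, -31.04]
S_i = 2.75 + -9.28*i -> [2.75, -6.53, -15.81, -25.09, -34.37]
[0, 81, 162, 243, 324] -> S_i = 0 + 81*i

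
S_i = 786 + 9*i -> [786, 795, 804, 813, 822]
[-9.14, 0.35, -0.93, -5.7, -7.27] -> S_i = Random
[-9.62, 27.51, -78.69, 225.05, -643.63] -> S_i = -9.62*(-2.86)^i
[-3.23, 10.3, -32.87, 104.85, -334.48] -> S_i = -3.23*(-3.19)^i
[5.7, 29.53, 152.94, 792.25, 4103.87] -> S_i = 5.70*5.18^i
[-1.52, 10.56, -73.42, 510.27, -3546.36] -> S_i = -1.52*(-6.95)^i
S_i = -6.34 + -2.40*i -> [-6.34, -8.74, -11.14, -13.54, -15.94]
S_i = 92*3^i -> [92, 276, 828, 2484, 7452]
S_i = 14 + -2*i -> [14, 12, 10, 8, 6]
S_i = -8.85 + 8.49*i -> [-8.85, -0.36, 8.13, 16.62, 25.11]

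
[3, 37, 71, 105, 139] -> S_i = 3 + 34*i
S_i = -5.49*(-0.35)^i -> [-5.49, 1.92, -0.67, 0.24, -0.08]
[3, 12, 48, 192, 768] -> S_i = 3*4^i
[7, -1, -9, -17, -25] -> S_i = 7 + -8*i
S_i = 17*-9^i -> [17, -153, 1377, -12393, 111537]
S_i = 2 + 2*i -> [2, 4, 6, 8, 10]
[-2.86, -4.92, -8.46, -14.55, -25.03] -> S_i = -2.86*1.72^i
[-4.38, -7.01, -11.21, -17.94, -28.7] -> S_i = -4.38*1.60^i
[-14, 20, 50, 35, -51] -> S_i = Random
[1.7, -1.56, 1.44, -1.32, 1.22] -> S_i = 1.70*(-0.92)^i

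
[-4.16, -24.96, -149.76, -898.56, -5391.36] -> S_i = -4.16*6.00^i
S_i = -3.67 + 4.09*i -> [-3.67, 0.42, 4.51, 8.6, 12.69]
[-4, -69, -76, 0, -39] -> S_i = Random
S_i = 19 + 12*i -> [19, 31, 43, 55, 67]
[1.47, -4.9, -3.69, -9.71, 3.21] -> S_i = Random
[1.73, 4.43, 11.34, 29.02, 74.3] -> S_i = 1.73*2.56^i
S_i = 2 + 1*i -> [2, 3, 4, 5, 6]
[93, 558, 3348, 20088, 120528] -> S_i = 93*6^i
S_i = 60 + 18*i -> [60, 78, 96, 114, 132]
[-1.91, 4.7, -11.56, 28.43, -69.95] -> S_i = -1.91*(-2.46)^i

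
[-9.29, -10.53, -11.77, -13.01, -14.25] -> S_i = -9.29 + -1.24*i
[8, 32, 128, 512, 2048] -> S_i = 8*4^i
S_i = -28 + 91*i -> [-28, 63, 154, 245, 336]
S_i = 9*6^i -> [9, 54, 324, 1944, 11664]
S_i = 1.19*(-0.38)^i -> [1.19, -0.45, 0.17, -0.07, 0.02]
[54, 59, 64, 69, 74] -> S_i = 54 + 5*i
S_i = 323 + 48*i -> [323, 371, 419, 467, 515]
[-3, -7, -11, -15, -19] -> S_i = -3 + -4*i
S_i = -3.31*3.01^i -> [-3.31, -9.96, -29.99, -90.27, -271.7]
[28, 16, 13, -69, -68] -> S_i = Random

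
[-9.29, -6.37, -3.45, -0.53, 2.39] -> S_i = -9.29 + 2.92*i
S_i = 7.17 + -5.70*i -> [7.17, 1.47, -4.23, -9.93, -15.63]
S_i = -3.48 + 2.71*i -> [-3.48, -0.77, 1.94, 4.65, 7.36]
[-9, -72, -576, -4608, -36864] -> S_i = -9*8^i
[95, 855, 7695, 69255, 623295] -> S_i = 95*9^i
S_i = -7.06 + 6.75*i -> [-7.06, -0.31, 6.44, 13.19, 19.94]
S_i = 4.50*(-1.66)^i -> [4.5, -7.47, 12.4, -20.58, 34.17]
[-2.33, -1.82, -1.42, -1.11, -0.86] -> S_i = -2.33*0.78^i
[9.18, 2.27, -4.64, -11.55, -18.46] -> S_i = 9.18 + -6.91*i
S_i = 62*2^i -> [62, 124, 248, 496, 992]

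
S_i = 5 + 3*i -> [5, 8, 11, 14, 17]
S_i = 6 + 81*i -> [6, 87, 168, 249, 330]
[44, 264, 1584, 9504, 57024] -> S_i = 44*6^i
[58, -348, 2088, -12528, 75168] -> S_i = 58*-6^i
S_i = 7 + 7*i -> [7, 14, 21, 28, 35]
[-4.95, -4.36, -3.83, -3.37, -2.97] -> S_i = -4.95*0.88^i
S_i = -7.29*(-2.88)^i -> [-7.29, 21.0, -60.47, 174.14, -501.53]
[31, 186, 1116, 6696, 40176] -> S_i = 31*6^i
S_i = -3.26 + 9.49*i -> [-3.26, 6.23, 15.72, 25.21, 34.7]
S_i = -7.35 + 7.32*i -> [-7.35, -0.03, 7.29, 14.61, 21.93]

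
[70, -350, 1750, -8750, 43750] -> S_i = 70*-5^i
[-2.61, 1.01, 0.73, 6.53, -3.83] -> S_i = Random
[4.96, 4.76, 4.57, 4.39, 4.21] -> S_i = 4.96*0.96^i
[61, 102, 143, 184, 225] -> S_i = 61 + 41*i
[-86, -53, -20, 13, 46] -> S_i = -86 + 33*i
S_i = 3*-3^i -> [3, -9, 27, -81, 243]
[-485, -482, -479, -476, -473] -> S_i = -485 + 3*i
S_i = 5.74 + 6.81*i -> [5.74, 12.55, 19.36, 26.17, 32.98]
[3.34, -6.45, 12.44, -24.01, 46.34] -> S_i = 3.34*(-1.93)^i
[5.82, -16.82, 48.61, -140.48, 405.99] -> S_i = 5.82*(-2.89)^i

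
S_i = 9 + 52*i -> [9, 61, 113, 165, 217]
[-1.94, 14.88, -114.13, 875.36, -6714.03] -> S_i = -1.94*(-7.67)^i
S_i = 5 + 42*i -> [5, 47, 89, 131, 173]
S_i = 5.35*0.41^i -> [5.35, 2.19, 0.9, 0.37, 0.15]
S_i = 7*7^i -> [7, 49, 343, 2401, 16807]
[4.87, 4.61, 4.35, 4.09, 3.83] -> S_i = 4.87 + -0.26*i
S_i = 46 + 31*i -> [46, 77, 108, 139, 170]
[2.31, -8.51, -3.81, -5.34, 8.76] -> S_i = Random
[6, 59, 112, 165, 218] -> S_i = 6 + 53*i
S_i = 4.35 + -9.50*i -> [4.35, -5.15, -14.65, -24.15, -33.65]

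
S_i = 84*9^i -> [84, 756, 6804, 61236, 551124]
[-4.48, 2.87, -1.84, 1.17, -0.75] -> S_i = -4.48*(-0.64)^i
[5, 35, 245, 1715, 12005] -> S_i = 5*7^i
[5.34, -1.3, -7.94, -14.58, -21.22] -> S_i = 5.34 + -6.64*i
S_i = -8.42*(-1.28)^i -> [-8.42, 10.78, -13.8, 17.66, -22.6]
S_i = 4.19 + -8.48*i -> [4.19, -4.29, -12.77, -21.25, -29.73]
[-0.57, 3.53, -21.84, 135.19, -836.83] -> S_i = -0.57*(-6.19)^i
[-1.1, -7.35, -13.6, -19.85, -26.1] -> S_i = -1.10 + -6.25*i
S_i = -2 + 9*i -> [-2, 7, 16, 25, 34]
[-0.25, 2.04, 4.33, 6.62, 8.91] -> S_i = -0.25 + 2.29*i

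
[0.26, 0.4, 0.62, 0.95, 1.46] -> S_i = 0.26*1.54^i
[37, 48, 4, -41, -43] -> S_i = Random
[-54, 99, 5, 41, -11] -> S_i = Random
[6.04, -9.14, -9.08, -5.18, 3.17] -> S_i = Random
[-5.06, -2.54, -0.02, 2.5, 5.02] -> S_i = -5.06 + 2.52*i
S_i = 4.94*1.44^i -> [4.94, 7.11, 10.24, 14.75, 21.24]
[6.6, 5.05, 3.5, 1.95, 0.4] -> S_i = 6.60 + -1.55*i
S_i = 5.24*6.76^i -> [5.24, 35.42, 239.46, 1618.72, 10942.54]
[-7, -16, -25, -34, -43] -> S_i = -7 + -9*i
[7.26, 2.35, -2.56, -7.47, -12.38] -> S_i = 7.26 + -4.91*i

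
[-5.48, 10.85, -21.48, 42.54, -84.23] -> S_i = -5.48*(-1.98)^i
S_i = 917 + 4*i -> [917, 921, 925, 929, 933]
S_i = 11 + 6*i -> [11, 17, 23, 29, 35]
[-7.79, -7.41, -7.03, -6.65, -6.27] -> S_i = -7.79 + 0.38*i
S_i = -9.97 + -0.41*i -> [-9.97, -10.38, -10.79, -11.2, -11.61]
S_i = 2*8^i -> [2, 16, 128, 1024, 8192]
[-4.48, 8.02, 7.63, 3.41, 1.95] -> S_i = Random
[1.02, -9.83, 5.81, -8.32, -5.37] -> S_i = Random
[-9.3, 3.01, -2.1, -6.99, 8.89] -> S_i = Random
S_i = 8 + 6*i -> [8, 14, 20, 26, 32]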